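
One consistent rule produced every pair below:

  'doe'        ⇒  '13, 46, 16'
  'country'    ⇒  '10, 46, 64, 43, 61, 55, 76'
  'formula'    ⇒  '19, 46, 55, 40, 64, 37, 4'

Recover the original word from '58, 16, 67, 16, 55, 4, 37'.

d(#4)→13 and o(#15)→46: differences scale by 3, so n = 3·pos + 1. With a=1..z=26, the number is 3·pos + 1.
Undoing it on 58, 16, 67, 16, 55, 4, 37: 58→(58−1)÷3=19=s, 16→(16−1)÷3=5=e, 67→(67−1)÷3=22=v, 16→(16−1)÷3=5=e, 55→(55−1)÷3=18=r, 4→(4−1)÷3=1=a, 37→(37−1)÷3=12=l.

several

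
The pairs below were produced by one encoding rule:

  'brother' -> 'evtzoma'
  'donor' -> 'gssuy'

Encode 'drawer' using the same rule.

The shift increases by 1 at each position, starting from +3: 3, 4, 5, ….
Applying it to drawer: d+3=g, r+4=v, a+5=f, w+6=c, e+7=l, r+8=z.

gvfclz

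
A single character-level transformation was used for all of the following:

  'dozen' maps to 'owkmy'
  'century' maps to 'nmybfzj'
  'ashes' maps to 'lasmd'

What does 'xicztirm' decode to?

marriage

Shifts by position in dozen: pos 0: d→o (+11), pos 1: o→w (+8), pos 2: z→k (+11), pos 3: e→m (+8) — repeating every 2. It's a Vigenère-style cipher with numeric key [11,8]: position i shifts by key[i mod 2].
Decoding xicztirm: x−11=m, i−8=a, c−11=r, z−8=r, t−11=i, i−8=a, r−11=g, m−8=e.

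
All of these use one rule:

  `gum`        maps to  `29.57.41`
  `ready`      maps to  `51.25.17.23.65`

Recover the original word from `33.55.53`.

g(#7)→29 and u(#21)→57: differences scale by 2, so n = 2·pos + 15. The formula is n = 2×(alphabet index, a=1) + 15.
Decoding 33.55.53: 33→(33−15)÷2=9=i, 55→(55−15)÷2=20=t, 53→(53−15)÷2=19=s.

its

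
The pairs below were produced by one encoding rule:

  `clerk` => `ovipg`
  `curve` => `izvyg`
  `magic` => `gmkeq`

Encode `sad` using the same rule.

hew

The output letters match the input read backwards, each shifted +4: clerk reversed is krelc. The word is reversed, then every letter is shifted forward by 4.
For sad: reverse → das; then shift: d+4=h, a+4=e, s+4=w.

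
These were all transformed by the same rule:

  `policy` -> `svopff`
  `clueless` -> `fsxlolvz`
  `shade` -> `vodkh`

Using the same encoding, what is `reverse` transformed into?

Shifts by position in policy: pos 0: p→s (+3), pos 1: o→v (+7), pos 2: l→o (+3), pos 3: i→p (+7) — repeating every 2. It's a Vigenère-style cipher with numeric key [3,7]: position i shifts by key[i mod 2].
Applying it to reverse: r+3=u, e+7=l, v+3=y, e+7=l, r+3=u, s+7=z, e+3=h.

ulyluzh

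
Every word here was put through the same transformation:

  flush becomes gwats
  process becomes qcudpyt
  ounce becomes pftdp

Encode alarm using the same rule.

A repeating key of period 3 is used — shifts +1, +11, +6 over and over.
For alarm: a+1=b, l+11=w, a+6=g, r+1=s, m+11=x.

bwgsx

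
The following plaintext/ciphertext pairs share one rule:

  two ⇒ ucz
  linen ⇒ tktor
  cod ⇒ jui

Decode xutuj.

Two steps: reverse the string, then apply a Caesar shift of +6.
Undoing it on xutuj: shift back: x−6=r, u−6=o, t−6=n, u−6=o, j−6=d → ronod; then reverse → donor.

donor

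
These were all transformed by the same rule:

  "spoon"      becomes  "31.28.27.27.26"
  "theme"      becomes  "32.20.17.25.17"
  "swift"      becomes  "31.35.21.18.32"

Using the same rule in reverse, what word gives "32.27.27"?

too

Letters become their 1-based position plus 12 (so a→13, b→14, …).
Reversing it on 32.27.27: 32→(32−12)÷1=20=t, 27→(27−12)÷1=15=o, 27→(27−12)÷1=15=o.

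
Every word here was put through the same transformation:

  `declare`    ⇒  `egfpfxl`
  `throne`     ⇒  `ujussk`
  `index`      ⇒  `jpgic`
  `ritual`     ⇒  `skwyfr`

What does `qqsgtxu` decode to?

In declare: d→e is +1, e→g is +2, c→f is +3, l→p is +4 — the shift increases by 1 each position. Each letter shifts forward by (position + 1), i.e. 1, 2, 3, … — the shift grows by one for each successive letter.
Reversing it on qqsgtxu: q−1=p, q−2=o, s−3=p, g−4=c, t−5=o, x−6=r, u−7=n.

popcorn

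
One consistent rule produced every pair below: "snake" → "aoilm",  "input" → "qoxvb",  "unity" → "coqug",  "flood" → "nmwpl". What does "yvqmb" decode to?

It's a Vigenère-style cipher with numeric key [8,1]: position i shifts by key[i mod 2].
Undoing it on yvqmb: y−8=q, v−1=u, q−8=i, m−1=l, b−8=t.

quilt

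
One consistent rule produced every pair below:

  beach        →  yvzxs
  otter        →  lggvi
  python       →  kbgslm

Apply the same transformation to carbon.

xziylm

Each pair mirrors across the alphabet (b↔y, e↔v, a↔z): positions sum to 25. This is the alphabet-reversal cipher (Atbash): a becomes z, b becomes y, etc.
On carbon: c↔x, a↔z, r↔i, b↔y, o↔l, n↔m.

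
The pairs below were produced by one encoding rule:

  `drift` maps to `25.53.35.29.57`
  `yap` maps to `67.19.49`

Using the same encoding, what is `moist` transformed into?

d(#4)→25 and r(#18)→53: differences scale by 2, so n = 2·pos + 17. The formula is n = 2×(alphabet index, a=1) + 17.
Applying it to moist: m=13→43, o=15→47, i=9→35, s=19→55, t=20→57.

43.47.35.55.57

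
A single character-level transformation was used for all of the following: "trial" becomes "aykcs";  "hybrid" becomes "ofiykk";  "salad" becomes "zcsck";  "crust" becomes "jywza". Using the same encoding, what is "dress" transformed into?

kygzz

The shift depends on letter class: consonant t→a is +7, but vowel i→k is +2. Vowels shift forward by 2 and consonants shift forward by 7.
For dress: d(cons)+7=k, r(cons)+7=y, e(vowel)+2=g, s(cons)+7=z, s(cons)+7=z.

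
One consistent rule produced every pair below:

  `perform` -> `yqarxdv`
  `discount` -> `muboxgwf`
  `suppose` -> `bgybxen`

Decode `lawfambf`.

Shifts by position in perform: pos 0: p→y (+9), pos 1: e→q (+12), pos 2: r→a (+9), pos 3: f→r (+12) — repeating every 2. The shifts repeat in a cycle of length 2: positions 0,1,… shift by +9, +12, then the pattern repeats.
Undoing it on lawfambf: l−9=c, a−12=o, w−9=n, f−12=t, a−9=r, m−12=a, b−9=s, f−12=t.

contrast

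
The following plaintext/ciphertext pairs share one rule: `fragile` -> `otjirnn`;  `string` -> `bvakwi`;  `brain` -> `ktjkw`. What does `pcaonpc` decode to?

garment

A repeating key of period 2 is used — shifts +9, +2 over and over.
Undoing it on pcaonpc: p−9=g, c−2=a, a−9=r, o−2=m, n−9=e, p−2=n, c−9=t.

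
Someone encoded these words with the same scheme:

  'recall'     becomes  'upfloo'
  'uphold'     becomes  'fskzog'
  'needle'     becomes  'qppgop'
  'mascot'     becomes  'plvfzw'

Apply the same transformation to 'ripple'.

utssop

The shift depends on letter class: consonant r→u is +3, but vowel e→p is +11. The rule splits by letter class: vowels +11, consonants +3.
Applying it to ripple: r(cons)+3=u, i(vowel)+11=t, p(cons)+3=s, p(cons)+3=s, l(cons)+3=o, e(vowel)+11=p.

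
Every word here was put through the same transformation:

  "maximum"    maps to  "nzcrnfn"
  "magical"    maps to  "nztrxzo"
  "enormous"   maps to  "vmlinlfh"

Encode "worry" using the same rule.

Each pair mirrors across the alphabet (m↔n, a↔z, x↔c): positions sum to 25. Letters are reflected about the middle of the alphabet (position → 25−position): Atbash.
Applying it to worry: w↔d, o↔l, r↔i, r↔i, y↔b.

dliib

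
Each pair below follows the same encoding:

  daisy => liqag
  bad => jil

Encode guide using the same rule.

Compare letters: d→l is +8, a→i is +8, i→q is +8 — a constant shift. It's a constant shift of +8 (ROT8).
Applying it to guide: g+8=o, u+8=c, i+8=q, d+8=l, e+8=m.

ocqlm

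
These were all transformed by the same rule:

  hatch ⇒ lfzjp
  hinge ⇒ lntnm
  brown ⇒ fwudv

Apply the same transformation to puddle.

tzjktn

In hatch: h→l is +4, a→f is +5, t→z is +6, c→j is +7 — the shift increases by 1 each position. Letter i (0-indexed) is shifted by i+4, so successive shifts are 4, 5, 6, ….
On puddle: p+4=t, u+5=z, d+6=j, d+7=k, l+8=t, e+9=n.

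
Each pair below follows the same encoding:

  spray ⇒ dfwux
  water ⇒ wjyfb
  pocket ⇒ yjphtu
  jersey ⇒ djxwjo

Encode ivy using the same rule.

dan

The word is reversed, then every letter is shifted forward by 5.
For ivy: reverse → yvi; then shift: y+5=d, v+5=a, i+5=n.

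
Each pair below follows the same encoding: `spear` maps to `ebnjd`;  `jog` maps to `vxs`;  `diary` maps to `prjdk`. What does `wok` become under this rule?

ixw

The shift depends on letter class: consonant s→e is +12, but vowel e→n is +9. Vowels shift forward by 9 and consonants shift forward by 12.
On wok: w(cons)+12=i, o(vowel)+9=x, k(cons)+12=w.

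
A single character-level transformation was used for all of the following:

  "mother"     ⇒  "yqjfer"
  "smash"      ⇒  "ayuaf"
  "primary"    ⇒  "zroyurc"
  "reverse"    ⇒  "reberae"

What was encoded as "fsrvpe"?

hurdle

m(12)→y(24) and o(14)→q(16) fit y≡9x+20 (mod 26); the inverse of 9 mod 26 is 3. Each letter's alphabet position (a=0..z=25) is mapped through 9·x+20 mod 26 — an affine cipher.
Undoing it on fsrvpe: f(5)→3·(5−20)≡7=h; s(18)→3·(18−20)≡20=u; r(17)→3·(17−20)≡17=r; v(21)→3·(21−20)≡3=d; p(15)→3·(15−20)≡11=l; e(4)→3·(4−20)≡4=e (all mod 26).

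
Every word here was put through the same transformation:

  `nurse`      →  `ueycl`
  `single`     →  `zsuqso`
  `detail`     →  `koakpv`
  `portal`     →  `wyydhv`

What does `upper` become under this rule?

Shifts by position in nurse: pos 0: n→u (+7), pos 1: u→e (+10), pos 2: r→y (+7), pos 3: s→c (+10) — repeating every 2. A repeating key of period 2 is used — shifts +7, +10 over and over.
On upper: u+7=b, p+10=z, p+7=w, e+10=o, r+7=y.

bzwoy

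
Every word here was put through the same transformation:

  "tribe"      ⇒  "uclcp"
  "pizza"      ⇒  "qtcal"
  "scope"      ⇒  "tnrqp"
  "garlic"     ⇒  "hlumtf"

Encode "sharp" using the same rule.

tsdsa

Shifts by position in tribe: pos 0: t→u (+1), pos 1: r→c (+11), pos 2: i→l (+3), pos 3: b→c (+1), pos 4: e→p (+11) — repeating every 3. The shifts repeat in a cycle of length 3: positions 0,1,… shift by +1, +11, +3, then the pattern repeats.
On sharp: s+1=t, h+11=s, a+3=d, r+1=s, p+11=a.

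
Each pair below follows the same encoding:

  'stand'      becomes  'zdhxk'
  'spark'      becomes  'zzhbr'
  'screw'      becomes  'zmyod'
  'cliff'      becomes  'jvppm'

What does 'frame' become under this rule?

Shifts by position in stand: pos 0: s→z (+7), pos 1: t→d (+10), pos 2: a→h (+7), pos 3: n→x (+10) — repeating every 2. The shifts repeat in a cycle of length 2: positions 0,1,… shift by +7, +10, then the pattern repeats.
For frame: f+7=m, r+10=b, a+7=h, m+10=w, e+7=l.

mbhwl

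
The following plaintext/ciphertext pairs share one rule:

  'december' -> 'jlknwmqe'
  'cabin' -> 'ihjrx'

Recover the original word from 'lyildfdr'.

Letter i (0-indexed) is shifted by i+6, so successive shifts are 6, 7, 8, ….
Undoing it on lyildfdr: l−6=f, y−7=r, i−8=a, l−9=c, d−10=t, f−11=u, d−12=r, r−13=e.

fracture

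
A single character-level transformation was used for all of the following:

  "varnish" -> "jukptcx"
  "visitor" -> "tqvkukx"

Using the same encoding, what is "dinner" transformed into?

tgppkf

The output letters match the input read backwards, each shifted +2: varnish reversed is hsinrav. Read the word backwards and shift each letter +2.
Applying it to dinner: reverse → rennid; then shift: r+2=t, e+2=g, n+2=p, n+2=p, i+2=k, d+2=f.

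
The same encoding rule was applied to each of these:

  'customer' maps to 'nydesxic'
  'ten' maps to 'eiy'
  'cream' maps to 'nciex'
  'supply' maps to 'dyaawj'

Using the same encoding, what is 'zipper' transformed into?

The shift depends on letter class: consonant c→n is +11, but vowel u→y is +4. Vowels shift forward by 4 and consonants shift forward by 11.
On zipper: z(cons)+11=k, i(vowel)+4=m, p(cons)+11=a, p(cons)+11=a, e(vowel)+4=i, r(cons)+11=c.

kmaaic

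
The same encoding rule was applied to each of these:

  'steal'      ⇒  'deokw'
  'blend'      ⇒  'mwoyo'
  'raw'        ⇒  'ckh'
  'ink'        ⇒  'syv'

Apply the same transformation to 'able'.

The shift depends on letter class: consonant s→d is +11, but vowel e→o is +10. The rule splits by letter class: vowels +10, consonants +11.
For able: a(vowel)+10=k, b(cons)+11=m, l(cons)+11=w, e(vowel)+10=o.

kmwo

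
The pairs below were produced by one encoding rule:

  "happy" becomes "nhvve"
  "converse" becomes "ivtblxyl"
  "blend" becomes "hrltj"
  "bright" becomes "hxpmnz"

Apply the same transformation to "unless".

The shift depends on letter class: consonant h→n is +6, but vowel a→h is +7. The rule splits by letter class: vowels +7, consonants +6.
Applying it to unless: u(vowel)+7=b, n(cons)+6=t, l(cons)+6=r, e(vowel)+7=l, s(cons)+6=y, s(cons)+6=y.

btrlyy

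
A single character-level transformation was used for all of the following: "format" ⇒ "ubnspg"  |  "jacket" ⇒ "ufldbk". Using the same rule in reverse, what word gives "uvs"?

rut

The output letters match the input read backwards, each shifted +1: format reversed is tamrof. Read the word backwards and shift each letter +1.
Decoding uvs: shift back: u−1=t, v−1=u, s−1=r → tur; then reverse → rut.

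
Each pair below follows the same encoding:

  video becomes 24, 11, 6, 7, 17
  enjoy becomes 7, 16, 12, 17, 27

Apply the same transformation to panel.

18, 3, 16, 7, 14

The number is (letter's place in the alphabet, a=1) + 2.
On panel: p=16→18, a=1→3, n=14→16, e=5→7, l=12→14.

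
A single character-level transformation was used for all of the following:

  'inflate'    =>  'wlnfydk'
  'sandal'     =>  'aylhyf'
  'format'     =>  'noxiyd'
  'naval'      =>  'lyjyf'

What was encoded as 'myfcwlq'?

walking

i(8)→w(22) and n(13)→l(11) fit y≡3x+24 (mod 26); the inverse of 3 mod 26 is 9. This is an affine cipher: with a=0,…,z=25, each position x becomes (3x+24) mod 26.
Decoding myfcwlq: m(12)→9·(12−24)≡22=w; y(24)→9·(24−24)≡0=a; f(5)→9·(5−24)≡11=l; c(2)→9·(2−24)≡10=k; w(22)→9·(22−24)≡8=i; l(11)→9·(11−24)≡13=n; q(16)→9·(16−24)≡6=g (all mod 26).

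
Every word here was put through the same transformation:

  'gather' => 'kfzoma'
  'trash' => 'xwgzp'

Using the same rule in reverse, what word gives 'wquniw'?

slogan

In gather: g→k is +4, a→f is +5, t→z is +6, h→o is +7 — the shift increases by 1 each position. Letter i (0-indexed) is shifted by i+4, so successive shifts are 4, 5, 6, ….
Undoing it on wquniw: w−4=s, q−5=l, u−6=o, n−7=g, i−8=a, w−9=n.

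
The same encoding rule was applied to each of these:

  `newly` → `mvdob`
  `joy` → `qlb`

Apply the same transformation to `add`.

Letters are reflected about the middle of the alphabet (position → 25−position): Atbash.
For add: a↔z, d↔w, d↔w.

zww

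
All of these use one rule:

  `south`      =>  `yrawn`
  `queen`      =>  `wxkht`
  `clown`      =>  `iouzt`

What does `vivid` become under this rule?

blblj

Shifts by position in south: pos 0: s→y (+6), pos 1: o→r (+3), pos 2: u→a (+6), pos 3: t→w (+3) — repeating every 2. A repeating key of period 2 is used — shifts +6, +3 over and over.
For vivid: v+6=b, i+3=l, v+6=b, i+3=l, d+6=j.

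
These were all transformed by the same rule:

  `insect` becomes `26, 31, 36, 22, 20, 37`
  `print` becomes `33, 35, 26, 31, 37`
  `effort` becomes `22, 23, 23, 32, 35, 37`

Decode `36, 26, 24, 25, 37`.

sight

i is letter #9 and maps to 26: an offset of 17. The number is (letter's place in the alphabet, a=1) + 17.
Reversing it on 36, 26, 24, 25, 37: 36→(36−17)÷1=19=s, 26→(26−17)÷1=9=i, 24→(24−17)÷1=7=g, 25→(25−17)÷1=8=h, 37→(37−17)÷1=20=t.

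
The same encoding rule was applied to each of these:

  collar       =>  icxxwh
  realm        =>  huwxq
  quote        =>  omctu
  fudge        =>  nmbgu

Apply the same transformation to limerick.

c(2)→i(8) and o(14)→c(2) fit y≡19x+22 (mod 26); the inverse of 19 mod 26 is 11. This is an affine cipher: with a=0,…,z=25, each position x becomes (19x+22) mod 26.
For limerick: l(11)→19·11+22≡23=x; i(8)→19·8+22≡18=s; m(12)→19·12+22≡16=q; e(4)→19·4+22≡20=u; r(17)→19·17+22≡7=h; i(8)→19·8+22≡18=s; c(2)→19·2+22≡8=i; k(10)→19·10+22≡4=e (all mod 26).

xsquhsie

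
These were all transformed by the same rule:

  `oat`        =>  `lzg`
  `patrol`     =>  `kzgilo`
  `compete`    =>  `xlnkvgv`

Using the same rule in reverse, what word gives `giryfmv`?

Each pair mirrors across the alphabet (o↔l, a↔z, t↔g): positions sum to 25. This is the alphabet-reversal cipher (Atbash): a becomes z, b becomes y, etc.
Undoing it on giryfmv: g↔t, i↔r, r↔i, y↔b, f↔u, m↔n, v↔e.

tribune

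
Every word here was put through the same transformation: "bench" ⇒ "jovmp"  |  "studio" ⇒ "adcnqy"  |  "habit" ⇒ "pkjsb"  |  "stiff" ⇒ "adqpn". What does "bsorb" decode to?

Shifts by position in bench: pos 0: b→j (+8), pos 1: e→o (+10), pos 2: n→v (+8), pos 3: c→m (+10) — repeating every 2. It's a Vigenère-style cipher with numeric key [8,10]: position i shifts by key[i mod 2].
Undoing it on bsorb: b−8=t, s−10=i, o−8=g, r−10=h, b−8=t.

tight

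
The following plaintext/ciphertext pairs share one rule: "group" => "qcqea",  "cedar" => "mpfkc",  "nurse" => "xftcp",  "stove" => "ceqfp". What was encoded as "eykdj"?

Shifts by position in group: pos 0: g→q (+10), pos 1: r→c (+11), pos 2: o→q (+2), pos 3: u→e (+10), pos 4: p→a (+11) — repeating every 3. A repeating key of period 3 is used — shifts +10, +11, +2 over and over.
Undoing it on eykdj: e−10=u, y−11=n, k−2=i, d−10=t, j−11=y.

unity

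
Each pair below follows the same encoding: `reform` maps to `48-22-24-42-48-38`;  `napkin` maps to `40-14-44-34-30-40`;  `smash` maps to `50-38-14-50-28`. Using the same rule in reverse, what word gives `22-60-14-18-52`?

Each letter becomes 2×(its alphabet position, a=1..z=26) + 12.
Undoing it on 22-60-14-18-52: 22→(22−12)÷2=5=e, 60→(60−12)÷2=24=x, 14→(14−12)÷2=1=a, 18→(18−12)÷2=3=c, 52→(52−12)÷2=20=t.

exact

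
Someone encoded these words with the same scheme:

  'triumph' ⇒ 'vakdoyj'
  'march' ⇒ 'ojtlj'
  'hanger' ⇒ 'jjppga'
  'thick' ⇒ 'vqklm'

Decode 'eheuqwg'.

Shifts by position in triumph: pos 0: t→v (+2), pos 1: r→a (+9), pos 2: i→k (+2), pos 3: u→d (+9) — repeating every 2. It's a Vigenère-style cipher with numeric key [2,9]: position i shifts by key[i mod 2].
Undoing it on eheuqwg: e−2=c, h−9=y, e−2=c, u−9=l, q−2=o, w−9=n, g−2=e.

cyclone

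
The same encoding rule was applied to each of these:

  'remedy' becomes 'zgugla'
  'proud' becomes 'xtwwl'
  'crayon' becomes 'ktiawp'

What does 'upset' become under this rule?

Shifts by position in remedy: pos 0: r→z (+8), pos 1: e→g (+2), pos 2: m→u (+8), pos 3: e→g (+2) — repeating every 2. It's a Vigenère-style cipher with numeric key [8,2]: position i shifts by key[i mod 2].
Applying it to upset: u+8=c, p+2=r, s+8=a, e+2=g, t+8=b.

cragb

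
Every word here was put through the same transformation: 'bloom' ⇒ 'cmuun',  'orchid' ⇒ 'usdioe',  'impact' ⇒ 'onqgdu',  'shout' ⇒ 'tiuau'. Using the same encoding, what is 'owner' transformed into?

uxoks

Two shifts are in play — +6 for a/e/i/o/u, +1 for every other letter.
Applying it to owner: o(vowel)+6=u, w(cons)+1=x, n(cons)+1=o, e(vowel)+6=k, r(cons)+1=s.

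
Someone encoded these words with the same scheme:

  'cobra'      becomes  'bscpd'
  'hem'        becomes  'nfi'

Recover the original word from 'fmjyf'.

The output letters match the input read backwards, each shifted +1: cobra reversed is arboc. The word is reversed, then every letter is shifted forward by 1.
Undoing it on fmjyf: shift back: f−1=e, m−1=l, j−1=i, y−1=x, f−1=e → elixe; then reverse → exile.

exile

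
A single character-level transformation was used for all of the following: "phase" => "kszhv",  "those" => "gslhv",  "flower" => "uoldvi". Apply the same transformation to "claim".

Each pair mirrors across the alphabet (p↔k, h↔s, a↔z): positions sum to 25. Each letter is replaced by its mirror in the alphabet: a↔z, b↔y, c↔x, and so on (the Atbash cipher).
On claim: c↔x, l↔o, a↔z, i↔r, m↔n.

xozrn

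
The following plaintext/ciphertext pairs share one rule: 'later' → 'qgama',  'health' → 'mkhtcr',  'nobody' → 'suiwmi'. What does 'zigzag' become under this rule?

In later: l→q is +5, a→g is +6, t→a is +7, e→m is +8 — the shift increases by 1 each position. Each letter shifts forward by (position + 5), i.e. 5, 6, 7, … — the shift grows by one for each successive letter.
For zigzag: z+5=e, i+6=o, g+7=n, z+8=h, a+9=j, g+10=q.

eonhjq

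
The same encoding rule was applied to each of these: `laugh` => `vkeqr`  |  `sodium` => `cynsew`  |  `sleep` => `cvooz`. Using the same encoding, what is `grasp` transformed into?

qbkcz

Compare letters: l→v is +10, a→k is +10, u→e is +10 — a constant shift. It's a constant shift of +10 (ROT10).
On grasp: g+10=q, r+10=b, a+10=k, s+10=c, p+10=z.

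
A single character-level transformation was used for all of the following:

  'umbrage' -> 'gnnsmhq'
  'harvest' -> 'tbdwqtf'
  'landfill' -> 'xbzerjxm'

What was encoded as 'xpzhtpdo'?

longhorn

Shifts by position in umbrage: pos 0: u→g (+12), pos 1: m→n (+1), pos 2: b→n (+12), pos 3: r→s (+1) — repeating every 2. A repeating key of period 2 is used — shifts +12, +1 over and over.
Undoing it on xpzhtpdo: x−12=l, p−1=o, z−12=n, h−1=g, t−12=h, p−1=o, d−12=r, o−1=n.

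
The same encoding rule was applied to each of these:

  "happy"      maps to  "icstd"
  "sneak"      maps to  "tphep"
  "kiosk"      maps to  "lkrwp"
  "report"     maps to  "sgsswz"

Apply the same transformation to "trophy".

utrtme

The shift increases by 1 at each position, starting from +1: 1, 2, 3, ….
On trophy: t+1=u, r+2=t, o+3=r, p+4=t, h+5=m, y+6=e.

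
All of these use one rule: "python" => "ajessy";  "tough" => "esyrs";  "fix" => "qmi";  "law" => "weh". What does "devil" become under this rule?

oigmw

The shift depends on letter class: consonant p→a is +11, but vowel o→s is +4. Two shifts are in play — +4 for a/e/i/o/u, +11 for every other letter.
On devil: d(cons)+11=o, e(vowel)+4=i, v(cons)+11=g, i(vowel)+4=m, l(cons)+11=w.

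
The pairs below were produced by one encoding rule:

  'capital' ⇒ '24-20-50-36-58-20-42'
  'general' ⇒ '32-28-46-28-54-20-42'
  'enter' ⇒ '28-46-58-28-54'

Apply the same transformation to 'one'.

c(#3)→24 and a(#1)→20: differences scale by 2, so n = 2·pos + 18. The formula is n = 2×(alphabet index, a=1) + 18.
Applying it to one: o=15→48, n=14→46, e=5→28.

48-46-28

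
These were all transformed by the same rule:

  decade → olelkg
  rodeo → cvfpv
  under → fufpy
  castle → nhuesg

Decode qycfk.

fraud

Shifts by position in decade: pos 0: d→o (+11), pos 1: e→l (+7), pos 2: c→e (+2), pos 3: a→l (+11), pos 4: d→k (+7), pos 5: e→g (+2) — repeating every 3. A repeating key of period 3 is used — shifts +11, +7, +2 over and over.
Reversing it on qycfk: q−11=f, y−7=r, c−2=a, f−11=u, k−7=d.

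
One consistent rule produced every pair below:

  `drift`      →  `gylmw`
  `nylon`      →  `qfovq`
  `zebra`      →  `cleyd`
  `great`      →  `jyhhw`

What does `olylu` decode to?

Shifts by position in drift: pos 0: d→g (+3), pos 1: r→y (+7), pos 2: i→l (+3), pos 3: f→m (+7) — repeating every 2. The shifts repeat in a cycle of length 2: positions 0,1,… shift by +3, +7, then the pattern repeats.
Decoding olylu: o−3=l, l−7=e, y−3=v, l−7=e, u−3=r.

lever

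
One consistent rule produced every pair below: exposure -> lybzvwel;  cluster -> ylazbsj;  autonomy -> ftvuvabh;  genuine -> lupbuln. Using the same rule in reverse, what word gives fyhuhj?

canary

The output letters match the input read backwards, each shifted +7: exposure reversed is erusopxe. The word is reversed, then every letter is shifted forward by 7.
Decoding fyhuhj: shift back: f−7=y, y−7=r, h−7=a, u−7=n, h−7=a, j−7=c → yranac; then reverse → canary.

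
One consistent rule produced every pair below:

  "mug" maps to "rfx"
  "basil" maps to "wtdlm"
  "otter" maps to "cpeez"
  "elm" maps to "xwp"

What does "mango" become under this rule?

The output letters match the input read backwards, each shifted +11: mug reversed is gum. Read the word backwards and shift each letter +11.
For mango: reverse → ognam; then shift: o+11=z, g+11=r, n+11=y, a+11=l, m+11=x.

zrylx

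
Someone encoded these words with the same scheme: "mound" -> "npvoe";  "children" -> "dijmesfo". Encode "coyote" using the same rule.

Compare letters: m→n is +1, o→p is +1, u→v is +1 — a constant shift. It's a constant shift of +1 (ROT1).
For coyote: c+1=d, o+1=p, y+1=z, o+1=p, t+1=u, e+1=f.

dpzpuf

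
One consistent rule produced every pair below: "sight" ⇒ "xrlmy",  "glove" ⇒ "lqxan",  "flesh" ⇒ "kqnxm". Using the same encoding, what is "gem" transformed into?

The shift depends on letter class: consonant s→x is +5, but vowel i→r is +9. Vowels shift forward by 9 and consonants shift forward by 5.
On gem: g(cons)+5=l, e(vowel)+9=n, m(cons)+5=r.

lnr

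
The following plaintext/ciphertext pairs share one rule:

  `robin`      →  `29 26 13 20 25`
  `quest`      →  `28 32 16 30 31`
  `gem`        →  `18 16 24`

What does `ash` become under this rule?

12 30 19

r is letter #18 and maps to 29: an offset of 11. Each letter is replaced by its alphabet position (a=1..z=26) + 11.
On ash: a=1→12, s=19→30, h=8→19.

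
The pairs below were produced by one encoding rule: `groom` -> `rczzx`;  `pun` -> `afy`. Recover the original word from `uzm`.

job

It's a constant shift of +11 (ROT11).
Undoing it on uzm: u−11=j, z−11=o, m−11=b.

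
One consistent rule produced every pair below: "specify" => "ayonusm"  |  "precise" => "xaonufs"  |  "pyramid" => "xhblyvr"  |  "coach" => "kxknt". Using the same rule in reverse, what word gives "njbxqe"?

farmer

The shift increases by 1 at each position, starting from +8: 8, 9, 10, ….
Undoing it on njbxqe: n−8=f, j−9=a, b−10=r, x−11=m, q−12=e, e−13=r.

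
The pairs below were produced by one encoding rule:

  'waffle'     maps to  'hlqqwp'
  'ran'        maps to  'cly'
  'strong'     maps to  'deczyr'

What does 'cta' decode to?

Compare letters: w→h is +11, a→l is +11, f→q is +11 — a constant shift. Each letter is shifted forward by 11 in the alphabet (a Caesar shift of +11).
Decoding cta: c−11=r, t−11=i, a−11=p.

rip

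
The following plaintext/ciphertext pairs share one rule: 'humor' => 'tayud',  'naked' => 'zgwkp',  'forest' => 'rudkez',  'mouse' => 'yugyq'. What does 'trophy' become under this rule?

fxavte

It's a Vigenère-style cipher with numeric key [12,6]: position i shifts by key[i mod 2].
For trophy: t+12=f, r+6=x, o+12=a, p+6=v, h+12=t, y+6=e.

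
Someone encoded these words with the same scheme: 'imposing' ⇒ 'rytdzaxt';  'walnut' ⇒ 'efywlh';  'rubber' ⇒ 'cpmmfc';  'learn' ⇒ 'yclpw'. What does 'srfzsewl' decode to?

although

The output letters match the input read backwards, each shifted +11: imposing reversed is gnisopmi. The word is reversed, then every letter is shifted forward by 11.
Decoding srfzsewl: shift back: s−11=h, r−11=g, f−11=u, z−11=o, s−11=h, e−11=t, w−11=l, l−11=a → hguohtla; then reverse → although.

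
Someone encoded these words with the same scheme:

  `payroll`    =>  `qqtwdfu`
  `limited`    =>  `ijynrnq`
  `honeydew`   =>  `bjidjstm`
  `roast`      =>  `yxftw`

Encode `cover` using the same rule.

wjath

The output letters match the input read backwards, each shifted +5: payroll reversed is lloryap. Read the word backwards and shift each letter +5.
For cover: reverse → revoc; then shift: r+5=w, e+5=j, v+5=a, o+5=t, c+5=h.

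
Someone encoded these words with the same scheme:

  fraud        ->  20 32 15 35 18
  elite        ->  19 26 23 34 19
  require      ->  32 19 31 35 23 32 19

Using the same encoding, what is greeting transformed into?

Each letter is replaced by its alphabet position (a=1..z=26) + 14.
For greeting: g=7→21, r=18→32, e=5→19, e=5→19, t=20→34, i=9→23, n=14→28, g=7→21.

21 32 19 19 34 23 28 21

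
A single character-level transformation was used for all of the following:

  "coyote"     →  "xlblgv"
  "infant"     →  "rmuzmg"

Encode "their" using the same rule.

gsvri

Each pair mirrors across the alphabet (c↔x, o↔l, y↔b): positions sum to 25. Letters are reflected about the middle of the alphabet (position → 25−position): Atbash.
Applying it to their: t↔g, h↔s, e↔v, i↔r, r↔i.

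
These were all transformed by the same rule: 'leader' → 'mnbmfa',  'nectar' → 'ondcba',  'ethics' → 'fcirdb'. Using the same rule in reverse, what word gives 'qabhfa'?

Shifts by position in leader: pos 0: l→m (+1), pos 1: e→n (+9), pos 2: a→b (+1), pos 3: d→m (+9) — repeating every 2. A repeating key of period 2 is used — shifts +1, +9 over and over.
Decoding qabhfa: q−1=p, a−9=r, b−1=a, h−9=y, f−1=e, a−9=r.

prayer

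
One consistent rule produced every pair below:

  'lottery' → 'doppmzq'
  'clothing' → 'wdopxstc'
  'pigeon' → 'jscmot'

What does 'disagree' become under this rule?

l(11)→d(3) and o(14)→o(14) fit y≡21x+6 (mod 26); the inverse of 21 mod 26 is 5. This is an affine cipher: with a=0,…,z=25, each position x becomes (21x+6) mod 26.
On disagree: d(3)→21·3+6≡17=r; i(8)→21·8+6≡18=s; s(18)→21·18+6≡20=u; a(0)→21·0+6≡6=g; g(6)→21·6+6≡2=c; r(17)→21·17+6≡25=z; e(4)→21·4+6≡12=m; e(4)→21·4+6≡12=m (all mod 26).

rsugczmm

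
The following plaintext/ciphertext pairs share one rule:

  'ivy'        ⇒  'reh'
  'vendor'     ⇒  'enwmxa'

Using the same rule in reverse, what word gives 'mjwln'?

Compare letters: i→r is +9, v→e is +9, y→h is +9 — a constant shift. Every letter moves 9 places later in the alphabet, wrapping around z→a.
Reversing it on mjwln: m−9=d, j−9=a, w−9=n, l−9=c, n−9=e.

dance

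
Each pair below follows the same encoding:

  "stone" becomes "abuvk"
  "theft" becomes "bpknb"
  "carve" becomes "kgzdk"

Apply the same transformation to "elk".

kts

The shift depends on letter class: consonant s→a is +8, but vowel o→u is +6. Two shifts are in play — +6 for a/e/i/o/u, +8 for every other letter.
Applying it to elk: e(vowel)+6=k, l(cons)+8=t, k(cons)+8=s.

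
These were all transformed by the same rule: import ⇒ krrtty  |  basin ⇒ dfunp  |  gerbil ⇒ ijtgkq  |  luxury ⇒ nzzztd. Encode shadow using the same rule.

It's a Vigenère-style cipher with numeric key [2,5]: position i shifts by key[i mod 2].
For shadow: s+2=u, h+5=m, a+2=c, d+5=i, o+2=q, w+5=b.

umciqb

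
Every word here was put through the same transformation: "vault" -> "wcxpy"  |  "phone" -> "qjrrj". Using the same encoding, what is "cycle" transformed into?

dafpj

In vault: v→w is +1, a→c is +2, u→x is +3, l→p is +4 — the shift increases by 1 each position. The shift increases by 1 at each position, starting from +1: 1, 2, 3, ….
For cycle: c+1=d, y+2=a, c+3=f, l+4=p, e+5=j.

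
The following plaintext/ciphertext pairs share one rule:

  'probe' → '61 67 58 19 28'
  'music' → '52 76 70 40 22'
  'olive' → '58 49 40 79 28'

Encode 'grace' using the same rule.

34 67 16 22 28

p(#16)→61 and r(#18)→67: differences scale by 3, so n = 3·pos + 13. With a=1..z=26, the number is 3·pos + 13.
For grace: g=7→34, r=18→67, a=1→16, c=3→22, e=5→28.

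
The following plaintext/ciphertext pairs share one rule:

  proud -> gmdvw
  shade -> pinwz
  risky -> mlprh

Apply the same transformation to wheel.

p(15)→g(6) and r(17)→m(12) fit y≡3x+13 (mod 26); the inverse of 3 mod 26 is 9. Treating letters as 0–25, the rule is x ↦ 3x + 13 (mod 26).
Applying it to wheel: w(22)→3·22+13≡1=b; h(7)→3·7+13≡8=i; e(4)→3·4+13≡25=z; e(4)→3·4+13≡25=z; l(11)→3·11+13≡20=u (all mod 26).

bizzu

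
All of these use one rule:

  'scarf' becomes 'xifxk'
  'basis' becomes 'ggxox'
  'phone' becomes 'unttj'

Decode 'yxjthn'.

It's a Vigenère-style cipher with numeric key [5,6]: position i shifts by key[i mod 2].
Undoing it on yxjthn: y−5=t, x−6=r, j−5=e, t−6=n, h−5=c, n−6=h.

trench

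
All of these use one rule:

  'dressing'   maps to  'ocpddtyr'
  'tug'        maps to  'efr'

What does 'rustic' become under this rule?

Compare letters: d→o is +11, r→c is +11, e→p is +11 — a constant shift. This is a Caesar cipher with shift 11.
For rustic: r+11=c, u+11=f, s+11=d, t+11=e, i+11=t, c+11=n.

cfdetn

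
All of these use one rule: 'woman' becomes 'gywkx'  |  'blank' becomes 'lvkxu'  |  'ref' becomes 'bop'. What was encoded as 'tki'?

jay

Compare letters: w→g is +10, o→y is +10, m→w is +10 — a constant shift. Each letter is shifted forward by 10 in the alphabet (a Caesar shift of +10).
Decoding tki: t−10=j, k−10=a, i−10=y.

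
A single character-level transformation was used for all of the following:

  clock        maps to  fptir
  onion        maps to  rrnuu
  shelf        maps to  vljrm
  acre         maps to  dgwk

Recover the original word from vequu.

In clock: c→f is +3, l→p is +4, o→t is +5, c→i is +6 — the shift increases by 1 each position. Each letter shifts forward by (position + 3), i.e. 3, 4, 5, … — the shift grows by one for each successive letter.
Undoing it on vequu: v−3=s, e−4=a, q−5=l, u−6=o, u−7=n.

salon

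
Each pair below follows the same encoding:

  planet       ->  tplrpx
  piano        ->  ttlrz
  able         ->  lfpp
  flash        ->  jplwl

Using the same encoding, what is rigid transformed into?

Two shifts are in play — +11 for a/e/i/o/u, +4 for every other letter.
On rigid: r(cons)+4=v, i(vowel)+11=t, g(cons)+4=k, i(vowel)+11=t, d(cons)+4=h.

vtkth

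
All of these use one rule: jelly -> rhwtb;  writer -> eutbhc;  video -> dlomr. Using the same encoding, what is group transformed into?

Shifts by position in jelly: pos 0: j→r (+8), pos 1: e→h (+3), pos 2: l→w (+11), pos 3: l→t (+8), pos 4: y→b (+3) — repeating every 3. A repeating key of period 3 is used — shifts +8, +3, +11 over and over.
On group: g+8=o, r+3=u, o+11=z, u+8=c, p+3=s.

ouzcs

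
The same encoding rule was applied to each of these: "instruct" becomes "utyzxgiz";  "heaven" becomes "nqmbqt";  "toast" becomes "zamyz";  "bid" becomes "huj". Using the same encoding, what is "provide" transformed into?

vxabujq

Vowels shift forward by 12 and consonants shift forward by 6.
On provide: p(cons)+6=v, r(cons)+6=x, o(vowel)+12=a, v(cons)+6=b, i(vowel)+12=u, d(cons)+6=j, e(vowel)+12=q.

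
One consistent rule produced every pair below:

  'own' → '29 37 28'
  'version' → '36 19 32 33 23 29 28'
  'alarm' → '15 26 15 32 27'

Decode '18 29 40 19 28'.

dozen

o is letter #15 and maps to 29: an offset of 14. The number is (letter's place in the alphabet, a=1) + 14.
Undoing it on 18 29 40 19 28: 18→(18−14)÷1=4=d, 29→(29−14)÷1=15=o, 40→(40−14)÷1=26=z, 19→(19−14)÷1=5=e, 28→(28−14)÷1=14=n.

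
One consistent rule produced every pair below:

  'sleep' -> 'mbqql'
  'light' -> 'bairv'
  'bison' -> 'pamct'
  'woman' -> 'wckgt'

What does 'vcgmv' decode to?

toast

s(18)→m(12) and l(11)→b(1) fit y≡9x+6 (mod 26); the inverse of 9 mod 26 is 3. This is an affine cipher: with a=0,…,z=25, each position x becomes (9x+6) mod 26.
Decoding vcgmv: v(21)→3·(21−6)≡19=t; c(2)→3·(2−6)≡14=o; g(6)→3·(6−6)≡0=a; m(12)→3·(12−6)≡18=s; v(21)→3·(21−6)≡19=t (all mod 26).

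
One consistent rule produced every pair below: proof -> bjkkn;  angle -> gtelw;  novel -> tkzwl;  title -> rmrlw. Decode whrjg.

p(15)→b(1) and r(17)→j(9) fit y≡17x+6 (mod 26); the inverse of 17 mod 26 is 23. Treating letters as 0–25, the rule is x ↦ 17x + 6 (mod 26).
Decoding whrjg: w(22)→23·(22−6)≡4=e; h(7)→23·(7−6)≡23=x; r(17)→23·(17−6)≡19=t; j(9)→23·(9−6)≡17=r; g(6)→23·(6−6)≡0=a (all mod 26).

extra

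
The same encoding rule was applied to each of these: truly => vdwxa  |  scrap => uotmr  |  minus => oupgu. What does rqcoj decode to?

Shifts by position in truly: pos 0: t→v (+2), pos 1: r→d (+12), pos 2: u→w (+2), pos 3: l→x (+12) — repeating every 2. A repeating key of period 2 is used — shifts +2, +12 over and over.
Decoding rqcoj: r−2=p, q−12=e, c−2=a, o−12=c, j−2=h.

peach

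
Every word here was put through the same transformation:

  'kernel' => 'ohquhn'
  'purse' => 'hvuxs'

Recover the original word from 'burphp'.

Two steps: reverse the string, then apply a Caesar shift of +3.
Reversing it on burphp: shift back: b−3=y, u−3=r, r−3=o, p−3=m, h−3=e, p−3=m → yromem; then reverse → memory.

memory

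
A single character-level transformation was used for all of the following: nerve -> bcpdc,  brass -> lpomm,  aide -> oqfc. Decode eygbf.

n(13)→b(1) and e(4)→c(2) fit y≡23x+14 (mod 26); the inverse of 23 mod 26 is 17. Treating letters as 0–25, the rule is x ↦ 23x + 14 (mod 26).
Decoding eygbf: e(4)→17·(4−14)≡12=m; y(24)→17·(24−14)≡14=o; g(6)→17·(6−14)≡20=u; b(1)→17·(1−14)≡13=n; f(5)→17·(5−14)≡3=d (all mod 26).

mound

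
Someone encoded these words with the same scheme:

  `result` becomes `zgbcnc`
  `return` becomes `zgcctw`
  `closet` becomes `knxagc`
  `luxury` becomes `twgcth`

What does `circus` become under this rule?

Shifts by position in result: pos 0: r→z (+8), pos 1: e→g (+2), pos 2: s→b (+9), pos 3: u→c (+8), pos 4: l→n (+2), pos 5: t→c (+9) — repeating every 3. It's a Vigenère-style cipher with numeric key [8,2,9]: position i shifts by key[i mod 3].
On circus: c+8=k, i+2=k, r+9=a, c+8=k, u+2=w, s+9=b.

kkakwb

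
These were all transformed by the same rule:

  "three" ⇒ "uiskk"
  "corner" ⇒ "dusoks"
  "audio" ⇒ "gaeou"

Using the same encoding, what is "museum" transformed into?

Two shifts are in play — +6 for a/e/i/o/u, +1 for every other letter.
On museum: m(cons)+1=n, u(vowel)+6=a, s(cons)+1=t, e(vowel)+6=k, u(vowel)+6=a, m(cons)+1=n.

natkan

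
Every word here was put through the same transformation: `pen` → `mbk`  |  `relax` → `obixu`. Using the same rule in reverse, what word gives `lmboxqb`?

operate

It's a constant shift of +23 (ROT23).
Decoding lmboxqb: l−23=o, m−23=p, b−23=e, o−23=r, x−23=a, q−23=t, b−23=e.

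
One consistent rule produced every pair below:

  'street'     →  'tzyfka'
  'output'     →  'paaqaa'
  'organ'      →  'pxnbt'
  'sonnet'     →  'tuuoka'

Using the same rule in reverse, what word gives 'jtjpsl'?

income

Shifts by position in street: pos 0: s→t (+1), pos 1: t→z (+6), pos 2: r→y (+7), pos 3: e→f (+1), pos 4: e→k (+6), pos 5: t→a (+7) — repeating every 3. The shifts repeat in a cycle of length 3: positions 0,1,… shift by +1, +6, +7, then the pattern repeats.
Decoding jtjpsl: j−1=i, t−6=n, j−7=c, p−1=o, s−6=m, l−7=e.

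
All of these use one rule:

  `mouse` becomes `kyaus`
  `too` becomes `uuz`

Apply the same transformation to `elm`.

srk

The output letters match the input read backwards, each shifted +6: mouse reversed is esuom. The word is reversed, then every letter is shifted forward by 6.
Applying it to elm: reverse → mle; then shift: m+6=s, l+6=r, e+6=k.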